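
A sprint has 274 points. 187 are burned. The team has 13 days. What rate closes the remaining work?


Formula: Required rate = Remaining points / Days left
Remaining = 274 - 187 = 87 points
Required rate = 87 / 13 = 6.69 points/day

6.69 points/day


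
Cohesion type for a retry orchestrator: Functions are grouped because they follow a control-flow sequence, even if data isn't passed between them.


Reasoning: Grouped by order of execution within a routine, not by data flow
Type: Procedural cohesion

Procedural cohesion


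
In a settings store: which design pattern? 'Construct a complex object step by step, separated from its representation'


This matches the Builder pattern

Builder


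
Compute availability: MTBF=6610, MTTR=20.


Availability = MTBF / (MTBF + MTTR)
Availability = 6610 / (6610 + 20)
Availability = 6610 / 6630
Availability = 99.6983%

99.6983%


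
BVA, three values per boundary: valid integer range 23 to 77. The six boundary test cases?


Range: [23, 77]
Boundaries: just below min, min, min+1, max-1, max, just above max
Values: [22, 23, 24, 76, 77, 78]

[22, 23, 24, 76, 77, 78]


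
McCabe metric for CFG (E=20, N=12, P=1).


Formula: V(G) = E - N + 2P
V(G) = 20 - 12 + 2*1
V(G) = 8 + 2
V(G) = 10

10


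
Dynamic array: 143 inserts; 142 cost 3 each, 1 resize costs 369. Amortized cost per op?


Formula: Amortized cost = Total cost / Operations
Total cost = (142 * 3) + (1 * 369)
Total cost = 426 + 369 = 795
Amortized = 795 / 143 = 5.5594

5.5594


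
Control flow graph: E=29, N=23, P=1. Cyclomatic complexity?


Formula: V(G) = E - N + 2P
V(G) = 29 - 23 + 2*1
V(G) = 6 + 2
V(G) = 8

8


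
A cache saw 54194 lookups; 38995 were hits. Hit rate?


Formula: hit rate = hits / (hits + misses) * 100
hit rate = 38995 / (38995 + 15199) * 100
hit rate = 38995 / 54194 * 100
hit rate = 71.95%

71.95%


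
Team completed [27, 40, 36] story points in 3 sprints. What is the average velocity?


Formula: Avg velocity = Total points / Number of sprints
Points: [27, 40, 36]
Sum = 27 + 40 + 36 = 103
Avg velocity = 103 / 3 = 34.33 points/sprint

34.33 points/sprint


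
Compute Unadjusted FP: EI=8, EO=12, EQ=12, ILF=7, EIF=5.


UFP = EI*4 + EO*5 + EQ*4 + ILF*10 + EIF*7
UFP = 8*4 + 12*5 + 12*4 + 7*10 + 5*7
UFP = 32 + 60 + 48 + 70 + 35
UFP = 245

245


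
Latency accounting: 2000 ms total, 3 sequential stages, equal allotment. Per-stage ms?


Formula: per_stage = total_budget / stages
per_stage = 2000 / 3
per_stage = 666.67 ms

666.67 ms


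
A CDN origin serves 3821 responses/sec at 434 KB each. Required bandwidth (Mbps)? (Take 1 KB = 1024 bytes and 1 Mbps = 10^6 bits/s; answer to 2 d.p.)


Formula: Mbps = payload_bytes * RPS * 8 / 1e6
Payload per request = 434 KB = 434 * 1024 = 444416 bytes
Total bytes/sec = 444416 * 3821 = 1698113536
Total bits/sec = 1698113536 * 8 = 13584908288
Mbps = 13584908288 / 1e6 = 13584.91

13584.91 Mbps


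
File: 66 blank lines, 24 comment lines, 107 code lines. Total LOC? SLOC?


Total LOC = blank + comment + code
Total LOC = 66 + 24 + 107 = 197
SLOC (source only) = code = 107

Total LOC: 197, SLOC: 107


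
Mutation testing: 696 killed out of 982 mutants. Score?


Mutation score = killed / total * 100
Mutation score = 696 / 982 * 100
Mutation score = 70.88%

70.88%


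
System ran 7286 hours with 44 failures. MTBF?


Formula: MTBF = Total operating time / Number of failures
MTBF = 7286 / 44
MTBF = 165.59 hours

165.59 hours


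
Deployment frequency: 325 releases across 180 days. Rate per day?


Formula: deployments per day = releases / days
= 325 / 180
= 1.806 deploys/day
(equivalently, 12.64 deploys/week)

1.806 deploys/day


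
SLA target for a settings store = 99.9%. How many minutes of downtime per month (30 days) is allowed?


Formula: allowed downtime = period * (100 - SLA) / 100
Period (month (30 days)) = 43200 minutes
Unavailability fraction = (100 - 99.9) / 100
Allowed downtime = 43200 * (100 - 99.9) / 100
Allowed downtime = 43.2 minutes

43.2 minutes


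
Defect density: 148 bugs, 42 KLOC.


Defect density = defects / KLOC
Defect density = 148 / 42
Defect density = 3.524 defects/KLOC

3.524 defects/KLOC


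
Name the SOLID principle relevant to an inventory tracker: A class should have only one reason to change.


This describes the Single Responsibility Principle (SRP)

Single Responsibility Principle (SRP)


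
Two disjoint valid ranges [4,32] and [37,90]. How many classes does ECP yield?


Valid ranges: [4,32] and [37,90]
Class 1: x < 4 — invalid
Class 2: 4 ≤ x ≤ 32 — valid
Class 3: 32 < x < 37 — invalid (gap between ranges)
Class 4: 37 ≤ x ≤ 90 — valid
Class 5: x > 90 — invalid
Total equivalence classes: 5

5 equivalence classes


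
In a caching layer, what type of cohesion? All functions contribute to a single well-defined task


Reasoning: Best: single purpose
Type: Functional cohesion

Functional cohesion


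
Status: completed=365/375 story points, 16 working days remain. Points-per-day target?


Formula: Required rate = Remaining points / Days left
Remaining = 375 - 365 = 10 points
Required rate = 10 / 16 = 0.63 points/day

0.63 points/day


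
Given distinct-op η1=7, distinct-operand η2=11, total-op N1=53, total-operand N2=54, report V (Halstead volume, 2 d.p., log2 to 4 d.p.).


Formula: V = N * log2(η), where N = N1 + N2 and η = η1 + η2
η = 7 + 11 = 18
N = 53 + 54 = 107
log2(18) ≈ 4.1699
V = 107 * 4.1699 = 446.18

446.18


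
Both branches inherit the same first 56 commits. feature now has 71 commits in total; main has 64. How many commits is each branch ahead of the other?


Common ancestor: commit #56
feature commits after divergence: 71 - 56 = 15
main commits after divergence: 64 - 56 = 8
feature is 15 commits ahead of main
main is 8 commits ahead of feature

feature ahead: 15, main ahead: 8


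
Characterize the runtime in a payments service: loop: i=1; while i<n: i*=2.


Reasoning: i doubles each step so iterations are log2(n)
Complexity: O(log n)

O(log n)


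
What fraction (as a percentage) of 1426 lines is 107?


Coverage = covered / total * 100
Coverage = 107 / 1426 * 100
Coverage = 7.5%

7.5%


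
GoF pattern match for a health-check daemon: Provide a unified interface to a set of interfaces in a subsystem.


This matches the Facade pattern

Facade


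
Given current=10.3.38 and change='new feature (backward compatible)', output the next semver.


Current: 10.3.38
Change category: 'new feature (backward compatible)' → minor bump
SemVer rule: minor bump → increment MINOR, reset PATCH to 0 (MAJOR unchanged)
New: 10.4.0

10.4.0


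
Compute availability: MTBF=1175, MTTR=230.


Availability = MTBF / (MTBF + MTTR)
Availability = 1175 / (1175 + 230)
Availability = 1175 / 1405
Availability = 83.6299%

83.6299%


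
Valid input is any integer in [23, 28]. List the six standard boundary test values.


Range: [23, 28]
Boundaries: just below min, min, min+1, max-1, max, just above max
Values: [22, 23, 24, 27, 28, 29]

[22, 23, 24, 27, 28, 29]


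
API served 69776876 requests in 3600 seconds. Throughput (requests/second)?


Formula: throughput = requests / seconds
throughput = 69776876 / 3600
throughput = 19382.47 requests/second

19382.47 requests/second


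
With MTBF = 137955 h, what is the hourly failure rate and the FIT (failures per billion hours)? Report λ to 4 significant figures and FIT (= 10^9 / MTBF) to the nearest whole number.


Formula: λ = 1 / MTBF; FIT = λ × 1e9 = 1e9 / MTBF
λ = 1 / 137955 ≈ 7.249e-06 failures/hour
FIT = 1e9 / 137955 ≈ 7249 failures per 1e9 hours (nearest whole number)

λ = 7.249e-06 /h, FIT = 7249


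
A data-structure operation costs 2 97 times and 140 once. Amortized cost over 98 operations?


Formula: Amortized cost = Total cost / Operations
Total cost = (97 * 2) + (1 * 140)
Total cost = 194 + 140 = 334
Amortized = 334 / 98 = 3.4082

3.4082


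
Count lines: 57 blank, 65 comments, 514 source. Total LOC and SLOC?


Total LOC = blank + comment + code
Total LOC = 57 + 65 + 514 = 636
SLOC (source only) = code = 514

Total LOC: 636, SLOC: 514


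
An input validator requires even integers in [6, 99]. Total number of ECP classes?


Constraint: even integers in [6, 99]
Class 1: x < 6 — out-of-range invalid
Class 2: x in [6,99] but odd — wrong type invalid
Class 3: x in [6,99] and even — valid
Class 4: x > 99 — out-of-range invalid
Total equivalence classes: 4

4 equivalence classes


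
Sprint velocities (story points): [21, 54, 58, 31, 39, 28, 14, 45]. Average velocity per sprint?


Formula: Avg velocity = Total points / Number of sprints
Points: [21, 54, 58, 31, 39, 28, 14, 45]
Sum = 21 + 54 + 58 + 31 + 39 + 28 + 14 + 45 = 290
Avg velocity = 290 / 8 = 36.25 points/sprint

36.25 points/sprint


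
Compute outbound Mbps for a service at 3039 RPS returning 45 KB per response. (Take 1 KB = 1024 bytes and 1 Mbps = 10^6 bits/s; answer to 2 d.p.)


Formula: Mbps = payload_bytes * RPS * 8 / 1e6
Payload per request = 45 KB = 45 * 1024 = 46080 bytes
Total bytes/sec = 46080 * 3039 = 140037120
Total bits/sec = 140037120 * 8 = 1120296960
Mbps = 1120296960 / 1e6 = 1120.3

1120.3 Mbps


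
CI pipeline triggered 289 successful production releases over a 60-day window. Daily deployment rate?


Formula: deployments per day = releases / days
= 289 / 60
= 4.817 deploys/day
(equivalently, 33.72 deploys/week)

4.817 deploys/day


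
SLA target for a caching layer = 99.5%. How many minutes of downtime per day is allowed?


Formula: allowed downtime = period * (100 - SLA) / 100
Period (day) = 1440 minutes
Unavailability fraction = (100 - 99.5) / 100
Allowed downtime = 1440 * (100 - 99.5) / 100
Allowed downtime = 7.2 minutes

7.2 minutes


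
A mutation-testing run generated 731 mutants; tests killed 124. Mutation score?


Mutation score = killed / total * 100
Mutation score = 124 / 731 * 100
Mutation score = 16.96%

16.96%


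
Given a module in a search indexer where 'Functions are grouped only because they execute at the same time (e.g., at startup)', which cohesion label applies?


Reasoning: Related by timing only
Type: Temporal cohesion

Temporal cohesion


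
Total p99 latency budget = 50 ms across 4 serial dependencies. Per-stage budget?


Formula: per_stage = total_budget / stages
per_stage = 50 / 4
per_stage = 12.5 ms

12.5 ms


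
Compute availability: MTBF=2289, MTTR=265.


Availability = MTBF / (MTBF + MTTR)
Availability = 2289 / (2289 + 265)
Availability = 2289 / 2554
Availability = 89.6241%

89.6241%


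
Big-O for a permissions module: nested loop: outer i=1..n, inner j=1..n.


Reasoning: n iterations times n iterations
Complexity: O(n^2)

O(n^2)


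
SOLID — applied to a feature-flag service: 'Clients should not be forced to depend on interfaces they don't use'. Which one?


This describes the Interface Segregation Principle (ISP)

Interface Segregation Principle (ISP)


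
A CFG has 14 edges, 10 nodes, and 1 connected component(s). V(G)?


Formula: V(G) = E - N + 2P
V(G) = 14 - 10 + 2*1
V(G) = 4 + 2
V(G) = 6

6


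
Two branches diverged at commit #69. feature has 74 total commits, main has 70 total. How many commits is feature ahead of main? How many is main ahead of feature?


Common ancestor: commit #69
feature commits after divergence: 74 - 69 = 5
main commits after divergence: 70 - 69 = 1
feature is 5 commits ahead of main
main is 1 commits ahead of feature

feature ahead: 5, main ahead: 1


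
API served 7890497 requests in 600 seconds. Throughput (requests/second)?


Formula: throughput = requests / seconds
throughput = 7890497 / 600
throughput = 13150.83 requests/second

13150.83 requests/second


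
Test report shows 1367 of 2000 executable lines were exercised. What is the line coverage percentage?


Coverage = covered / total * 100
Coverage = 1367 / 2000 * 100
Coverage = 68.35%

68.35%


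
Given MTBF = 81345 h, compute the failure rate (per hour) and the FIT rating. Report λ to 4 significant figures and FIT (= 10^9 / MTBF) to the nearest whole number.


Formula: λ = 1 / MTBF; FIT = λ × 1e9 = 1e9 / MTBF
λ = 1 / 81345 ≈ 1.229e-05 failures/hour
FIT = 1e9 / 81345 ≈ 12293 failures per 1e9 hours (nearest whole number)

λ = 1.229e-05 /h, FIT = 12293


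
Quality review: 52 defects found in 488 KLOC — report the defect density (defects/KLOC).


Defect density = defects / KLOC
Defect density = 52 / 488
Defect density = 0.107 defects/KLOC

0.107 defects/KLOC


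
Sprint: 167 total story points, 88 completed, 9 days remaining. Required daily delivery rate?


Formula: Required rate = Remaining points / Days left
Remaining = 167 - 88 = 79 points
Required rate = 79 / 9 = 8.78 points/day

8.78 points/day


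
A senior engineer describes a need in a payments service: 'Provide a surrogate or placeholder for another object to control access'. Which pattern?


This matches the Proxy pattern

Proxy


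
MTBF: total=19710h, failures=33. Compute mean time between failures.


Formula: MTBF = Total operating time / Number of failures
MTBF = 19710 / 33
MTBF = 597.27 hours

597.27 hours


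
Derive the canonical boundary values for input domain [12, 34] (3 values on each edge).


Range: [12, 34]
Boundaries: just below min, min, min+1, max-1, max, just above max
Values: [11, 12, 13, 33, 34, 35]

[11, 12, 13, 33, 34, 35]


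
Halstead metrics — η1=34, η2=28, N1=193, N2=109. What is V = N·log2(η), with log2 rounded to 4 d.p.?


Formula: V = N * log2(η), where N = N1 + N2 and η = η1 + η2
η = 34 + 28 = 62
N = 193 + 109 = 302
log2(62) ≈ 5.9542
V = 302 * 5.9542 = 1798.17

1798.17


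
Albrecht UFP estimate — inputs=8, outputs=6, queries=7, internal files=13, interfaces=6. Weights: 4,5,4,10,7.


UFP = EI*4 + EO*5 + EQ*4 + ILF*10 + EIF*7
UFP = 8*4 + 6*5 + 7*4 + 13*10 + 6*7
UFP = 32 + 30 + 28 + 130 + 42
UFP = 262

262


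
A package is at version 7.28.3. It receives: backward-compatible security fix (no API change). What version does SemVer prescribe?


Current: 7.28.3
Change category: 'backward-compatible security fix (no API change)' → patch bump
SemVer rule: patch bump → increment PATCH (MAJOR and MINOR unchanged)
New: 7.28.4

7.28.4


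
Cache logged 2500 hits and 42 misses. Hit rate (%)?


Formula: hit rate = hits / (hits + misses) * 100
hit rate = 2500 / (2500 + 42) * 100
hit rate = 2500 / 2542 * 100
hit rate = 98.35%

98.35%


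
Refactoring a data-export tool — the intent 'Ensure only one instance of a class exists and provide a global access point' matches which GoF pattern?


This matches the Singleton pattern

Singleton


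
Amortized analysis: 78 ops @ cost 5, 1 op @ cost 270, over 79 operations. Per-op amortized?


Formula: Amortized cost = Total cost / Operations
Total cost = (78 * 5) + (1 * 270)
Total cost = 390 + 270 = 660
Amortized = 660 / 79 = 8.3544

8.3544


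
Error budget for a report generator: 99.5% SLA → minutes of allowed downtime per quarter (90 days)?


Formula: allowed downtime = period * (100 - SLA) / 100
Period (quarter (90 days)) = 129600 minutes
Unavailability fraction = (100 - 99.5) / 100
Allowed downtime = 129600 * (100 - 99.5) / 100
Allowed downtime = 648.0 minutes

648.0 minutes


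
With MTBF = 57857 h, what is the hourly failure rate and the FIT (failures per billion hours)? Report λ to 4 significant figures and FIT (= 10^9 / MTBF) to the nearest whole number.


Formula: λ = 1 / MTBF; FIT = λ × 1e9 = 1e9 / MTBF
λ = 1 / 57857 ≈ 1.728e-05 failures/hour
FIT = 1e9 / 57857 ≈ 17284 failures per 1e9 hours (nearest whole number)

λ = 1.728e-05 /h, FIT = 17284


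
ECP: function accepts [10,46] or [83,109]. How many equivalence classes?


Valid ranges: [10,46] and [83,109]
Class 1: x < 10 — invalid
Class 2: 10 ≤ x ≤ 46 — valid
Class 3: 46 < x < 83 — invalid (gap between ranges)
Class 4: 83 ≤ x ≤ 109 — valid
Class 5: x > 109 — invalid
Total equivalence classes: 5

5 equivalence classes


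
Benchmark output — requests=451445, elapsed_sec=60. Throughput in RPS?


Formula: throughput = requests / seconds
throughput = 451445 / 60
throughput = 7524.08 requests/second

7524.08 requests/second


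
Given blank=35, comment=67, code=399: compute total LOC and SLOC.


Total LOC = blank + comment + code
Total LOC = 35 + 67 + 399 = 501
SLOC (source only) = code = 399

Total LOC: 501, SLOC: 399


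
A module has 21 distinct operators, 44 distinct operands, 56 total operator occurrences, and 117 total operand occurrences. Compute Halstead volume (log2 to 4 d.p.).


Formula: V = N * log2(η), where N = N1 + N2 and η = η1 + η2
η = 21 + 44 = 65
N = 56 + 117 = 173
log2(65) ≈ 6.0224
V = 173 * 6.0224 = 1041.88

1041.88


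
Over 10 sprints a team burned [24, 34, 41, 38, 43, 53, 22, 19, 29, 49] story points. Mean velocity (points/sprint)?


Formula: Avg velocity = Total points / Number of sprints
Points: [24, 34, 41, 38, 43, 53, 22, 19, 29, 49]
Sum = 24 + 34 + 41 + 38 + 43 + 53 + 22 + 19 + 29 + 49 = 352
Avg velocity = 352 / 10 = 35.2 points/sprint

35.2 points/sprint


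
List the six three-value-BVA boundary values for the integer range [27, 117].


Range: [27, 117]
Boundaries: just below min, min, min+1, max-1, max, just above max
Values: [26, 27, 28, 116, 117, 118]

[26, 27, 28, 116, 117, 118]


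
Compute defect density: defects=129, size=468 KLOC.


Defect density = defects / KLOC
Defect density = 129 / 468
Defect density = 0.276 defects/KLOC

0.276 defects/KLOC


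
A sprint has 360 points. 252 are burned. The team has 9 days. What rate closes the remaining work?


Formula: Required rate = Remaining points / Days left
Remaining = 360 - 252 = 108 points
Required rate = 108 / 9 = 12.0 points/day

12.0 points/day


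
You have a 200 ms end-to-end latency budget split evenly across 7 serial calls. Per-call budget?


Formula: per_stage = total_budget / stages
per_stage = 200 / 7
per_stage = 28.57 ms

28.57 ms


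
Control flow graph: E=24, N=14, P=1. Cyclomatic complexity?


Formula: V(G) = E - N + 2P
V(G) = 24 - 14 + 2*1
V(G) = 10 + 2
V(G) = 12

12


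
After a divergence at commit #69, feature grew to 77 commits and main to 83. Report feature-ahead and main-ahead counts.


Common ancestor: commit #69
feature commits after divergence: 77 - 69 = 8
main commits after divergence: 83 - 69 = 14
feature is 8 commits ahead of main
main is 14 commits ahead of feature

feature ahead: 8, main ahead: 14


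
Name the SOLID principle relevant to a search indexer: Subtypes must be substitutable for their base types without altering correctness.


This describes the Liskov Substitution Principle (LSP)

Liskov Substitution Principle (LSP)


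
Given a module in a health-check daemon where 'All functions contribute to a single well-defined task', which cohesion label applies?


Reasoning: Best: single purpose
Type: Functional cohesion

Functional cohesion


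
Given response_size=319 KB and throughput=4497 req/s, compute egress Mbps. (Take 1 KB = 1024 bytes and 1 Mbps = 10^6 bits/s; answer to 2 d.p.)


Formula: Mbps = payload_bytes * RPS * 8 / 1e6
Payload per request = 319 KB = 319 * 1024 = 326656 bytes
Total bytes/sec = 326656 * 4497 = 1468972032
Total bits/sec = 1468972032 * 8 = 11751776256
Mbps = 11751776256 / 1e6 = 11751.78

11751.78 Mbps


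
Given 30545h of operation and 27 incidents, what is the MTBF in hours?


Formula: MTBF = Total operating time / Number of failures
MTBF = 30545 / 27
MTBF = 1131.3 hours

1131.3 hours


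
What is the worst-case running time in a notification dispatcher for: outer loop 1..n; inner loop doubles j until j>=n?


Reasoning: linear outer times logarithmic inner
Complexity: O(n log n)

O(n log n)


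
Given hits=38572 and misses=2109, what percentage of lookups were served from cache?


Formula: hit rate = hits / (hits + misses) * 100
hit rate = 38572 / (38572 + 2109) * 100
hit rate = 38572 / 40681 * 100
hit rate = 94.82%

94.82%


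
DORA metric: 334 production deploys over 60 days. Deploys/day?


Formula: deployments per day = releases / days
= 334 / 60
= 5.567 deploys/day
(equivalently, 38.97 deploys/week)

5.567 deploys/day


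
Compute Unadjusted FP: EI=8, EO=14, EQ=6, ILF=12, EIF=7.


UFP = EI*4 + EO*5 + EQ*4 + ILF*10 + EIF*7
UFP = 8*4 + 14*5 + 6*4 + 12*10 + 7*7
UFP = 32 + 70 + 24 + 120 + 49
UFP = 295

295


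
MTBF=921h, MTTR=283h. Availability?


Availability = MTBF / (MTBF + MTTR)
Availability = 921 / (921 + 283)
Availability = 921 / 1204
Availability = 76.495%

76.495%


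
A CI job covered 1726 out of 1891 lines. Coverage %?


Coverage = covered / total * 100
Coverage = 1726 / 1891 * 100
Coverage = 91.27%

91.27%


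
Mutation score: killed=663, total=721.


Mutation score = killed / total * 100
Mutation score = 663 / 721 * 100
Mutation score = 91.96%

91.96%


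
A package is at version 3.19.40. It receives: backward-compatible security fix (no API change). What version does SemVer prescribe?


Current: 3.19.40
Change category: 'backward-compatible security fix (no API change)' → patch bump
SemVer rule: patch bump → increment PATCH (MAJOR and MINOR unchanged)
New: 3.19.41

3.19.41


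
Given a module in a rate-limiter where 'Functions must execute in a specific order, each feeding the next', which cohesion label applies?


Reasoning: Output of one is input to next
Type: Sequential cohesion

Sequential cohesion


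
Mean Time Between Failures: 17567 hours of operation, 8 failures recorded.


Formula: MTBF = Total operating time / Number of failures
MTBF = 17567 / 8
MTBF = 2195.88 hours

2195.88 hours


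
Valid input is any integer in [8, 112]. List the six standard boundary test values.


Range: [8, 112]
Boundaries: just below min, min, min+1, max-1, max, just above max
Values: [7, 8, 9, 111, 112, 113]

[7, 8, 9, 111, 112, 113]


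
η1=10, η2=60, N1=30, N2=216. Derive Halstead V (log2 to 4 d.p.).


Formula: V = N * log2(η), where N = N1 + N2 and η = η1 + η2
η = 10 + 60 = 70
N = 30 + 216 = 246
log2(70) ≈ 6.1293
V = 246 * 6.1293 = 1507.81

1507.81


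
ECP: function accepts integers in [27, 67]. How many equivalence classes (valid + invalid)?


Valid range: [27, 67]
Class 1: x < 27 — invalid
Class 2: 27 ≤ x ≤ 67 — valid
Class 3: x > 67 — invalid
Total equivalence classes: 3

3 equivalence classes


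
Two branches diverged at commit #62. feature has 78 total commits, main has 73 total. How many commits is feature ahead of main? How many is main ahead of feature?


Common ancestor: commit #62
feature commits after divergence: 78 - 62 = 16
main commits after divergence: 73 - 62 = 11
feature is 16 commits ahead of main
main is 11 commits ahead of feature

feature ahead: 16, main ahead: 11


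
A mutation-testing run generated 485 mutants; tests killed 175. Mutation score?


Mutation score = killed / total * 100
Mutation score = 175 / 485 * 100
Mutation score = 36.08%

36.08%


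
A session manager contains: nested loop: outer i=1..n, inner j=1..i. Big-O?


Reasoning: triangle: n(n+1)/2 ~ n^2/2
Complexity: O(n^2)

O(n^2)


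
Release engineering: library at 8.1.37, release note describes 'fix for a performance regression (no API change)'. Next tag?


Current: 8.1.37
Change category: 'fix for a performance regression (no API change)' → patch bump
SemVer rule: patch bump → increment PATCH (MAJOR and MINOR unchanged)
New: 8.1.38

8.1.38


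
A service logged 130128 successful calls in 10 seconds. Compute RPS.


Formula: throughput = requests / seconds
throughput = 130128 / 10
throughput = 13012.8 requests/second

13012.8 requests/second


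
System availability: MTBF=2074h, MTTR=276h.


Availability = MTBF / (MTBF + MTTR)
Availability = 2074 / (2074 + 276)
Availability = 2074 / 2350
Availability = 88.2553%

88.2553%


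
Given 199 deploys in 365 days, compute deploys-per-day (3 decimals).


Formula: deployments per day = releases / days
= 199 / 365
= 0.545 deploys/day
(equivalently, 3.82 deploys/week)

0.545 deploys/day


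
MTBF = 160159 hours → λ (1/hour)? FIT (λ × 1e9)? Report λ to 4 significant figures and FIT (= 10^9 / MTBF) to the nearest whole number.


Formula: λ = 1 / MTBF; FIT = λ × 1e9 = 1e9 / MTBF
λ = 1 / 160159 ≈ 6.244e-06 failures/hour
FIT = 1e9 / 160159 ≈ 6244 failures per 1e9 hours (nearest whole number)

λ = 6.244e-06 /h, FIT = 6244


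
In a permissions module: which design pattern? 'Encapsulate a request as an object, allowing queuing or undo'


This matches the Command pattern

Command


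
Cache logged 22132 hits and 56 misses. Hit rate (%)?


Formula: hit rate = hits / (hits + misses) * 100
hit rate = 22132 / (22132 + 56) * 100
hit rate = 22132 / 22188 * 100
hit rate = 99.75%

99.75%


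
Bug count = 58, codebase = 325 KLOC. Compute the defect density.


Defect density = defects / KLOC
Defect density = 58 / 325
Defect density = 0.178 defects/KLOC

0.178 defects/KLOC


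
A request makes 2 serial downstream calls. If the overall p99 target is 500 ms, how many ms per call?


Formula: per_stage = total_budget / stages
per_stage = 500 / 2
per_stage = 250.0 ms

250.0 ms


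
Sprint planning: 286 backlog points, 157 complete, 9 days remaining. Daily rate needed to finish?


Formula: Required rate = Remaining points / Days left
Remaining = 286 - 157 = 129 points
Required rate = 129 / 9 = 14.33 points/day

14.33 points/day


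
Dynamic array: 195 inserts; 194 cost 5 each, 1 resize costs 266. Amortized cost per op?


Formula: Amortized cost = Total cost / Operations
Total cost = (194 * 5) + (1 * 266)
Total cost = 970 + 266 = 1236
Amortized = 1236 / 195 = 6.3385

6.3385


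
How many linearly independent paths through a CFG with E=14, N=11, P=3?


Formula: V(G) = E - N + 2P
V(G) = 14 - 11 + 2*3
V(G) = 3 + 6
V(G) = 9

9


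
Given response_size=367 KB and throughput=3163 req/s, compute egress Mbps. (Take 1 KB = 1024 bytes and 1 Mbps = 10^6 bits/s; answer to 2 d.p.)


Formula: Mbps = payload_bytes * RPS * 8 / 1e6
Payload per request = 367 KB = 367 * 1024 = 375808 bytes
Total bytes/sec = 375808 * 3163 = 1188680704
Total bits/sec = 1188680704 * 8 = 9509445632
Mbps = 9509445632 / 1e6 = 9509.45

9509.45 Mbps


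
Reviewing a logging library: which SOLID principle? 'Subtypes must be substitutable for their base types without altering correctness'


This describes the Liskov Substitution Principle (LSP)

Liskov Substitution Principle (LSP)


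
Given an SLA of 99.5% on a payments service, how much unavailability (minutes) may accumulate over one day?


Formula: allowed downtime = period * (100 - SLA) / 100
Period (day) = 1440 minutes
Unavailability fraction = (100 - 99.5) / 100
Allowed downtime = 1440 * (100 - 99.5) / 100
Allowed downtime = 7.2 minutes

7.2 minutes


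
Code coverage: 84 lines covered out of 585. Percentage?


Coverage = covered / total * 100
Coverage = 84 / 585 * 100
Coverage = 14.36%

14.36%


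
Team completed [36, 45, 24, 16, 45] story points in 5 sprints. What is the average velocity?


Formula: Avg velocity = Total points / Number of sprints
Points: [36, 45, 24, 16, 45]
Sum = 36 + 45 + 24 + 16 + 45 = 166
Avg velocity = 166 / 5 = 33.2 points/sprint

33.2 points/sprint


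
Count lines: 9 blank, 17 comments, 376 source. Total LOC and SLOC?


Total LOC = blank + comment + code
Total LOC = 9 + 17 + 376 = 402
SLOC (source only) = code = 376

Total LOC: 402, SLOC: 376


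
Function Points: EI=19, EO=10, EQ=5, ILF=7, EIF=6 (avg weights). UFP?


UFP = EI*4 + EO*5 + EQ*4 + ILF*10 + EIF*7
UFP = 19*4 + 10*5 + 5*4 + 7*10 + 6*7
UFP = 76 + 50 + 20 + 70 + 42
UFP = 258

258


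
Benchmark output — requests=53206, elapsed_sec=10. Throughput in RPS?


Formula: throughput = requests / seconds
throughput = 53206 / 10
throughput = 5320.6 requests/second

5320.6 requests/second


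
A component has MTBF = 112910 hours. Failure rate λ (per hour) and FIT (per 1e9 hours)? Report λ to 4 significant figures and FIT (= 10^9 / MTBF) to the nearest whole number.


Formula: λ = 1 / MTBF; FIT = λ × 1e9 = 1e9 / MTBF
λ = 1 / 112910 ≈ 8.857e-06 failures/hour
FIT = 1e9 / 112910 ≈ 8857 failures per 1e9 hours (nearest whole number)

λ = 8.857e-06 /h, FIT = 8857


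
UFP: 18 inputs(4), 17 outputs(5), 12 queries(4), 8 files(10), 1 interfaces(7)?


UFP = EI*4 + EO*5 + EQ*4 + ILF*10 + EIF*7
UFP = 18*4 + 17*5 + 12*4 + 8*10 + 1*7
UFP = 72 + 85 + 48 + 80 + 7
UFP = 292

292


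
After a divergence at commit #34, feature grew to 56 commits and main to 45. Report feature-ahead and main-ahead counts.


Common ancestor: commit #34
feature commits after divergence: 56 - 34 = 22
main commits after divergence: 45 - 34 = 11
feature is 22 commits ahead of main
main is 11 commits ahead of feature

feature ahead: 22, main ahead: 11


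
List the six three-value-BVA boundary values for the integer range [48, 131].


Range: [48, 131]
Boundaries: just below min, min, min+1, max-1, max, just above max
Values: [47, 48, 49, 130, 131, 132]

[47, 48, 49, 130, 131, 132]


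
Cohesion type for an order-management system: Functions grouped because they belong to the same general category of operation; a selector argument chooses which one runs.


Reasoning: Grouped by category of activity, not by data or sequence
Type: Logical cohesion

Logical cohesion


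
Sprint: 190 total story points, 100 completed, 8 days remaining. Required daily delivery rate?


Formula: Required rate = Remaining points / Days left
Remaining = 190 - 100 = 90 points
Required rate = 90 / 8 = 11.25 points/day

11.25 points/day


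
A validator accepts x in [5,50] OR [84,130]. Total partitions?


Valid ranges: [5,50] and [84,130]
Class 1: x < 5 — invalid
Class 2: 5 ≤ x ≤ 50 — valid
Class 3: 50 < x < 84 — invalid (gap between ranges)
Class 4: 84 ≤ x ≤ 130 — valid
Class 5: x > 130 — invalid
Total equivalence classes: 5

5 equivalence classes


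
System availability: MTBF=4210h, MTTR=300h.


Availability = MTBF / (MTBF + MTTR)
Availability = 4210 / (4210 + 300)
Availability = 4210 / 4510
Availability = 93.3481%

93.3481%


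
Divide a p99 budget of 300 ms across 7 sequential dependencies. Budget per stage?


Formula: per_stage = total_budget / stages
per_stage = 300 / 7
per_stage = 42.86 ms

42.86 ms


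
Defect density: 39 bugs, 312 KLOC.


Defect density = defects / KLOC
Defect density = 39 / 312
Defect density = 0.125 defects/KLOC

0.125 defects/KLOC


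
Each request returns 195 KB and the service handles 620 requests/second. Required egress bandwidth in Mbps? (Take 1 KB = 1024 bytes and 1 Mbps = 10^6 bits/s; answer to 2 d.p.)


Formula: Mbps = payload_bytes * RPS * 8 / 1e6
Payload per request = 195 KB = 195 * 1024 = 199680 bytes
Total bytes/sec = 199680 * 620 = 123801600
Total bits/sec = 123801600 * 8 = 990412800
Mbps = 990412800 / 1e6 = 990.41

990.41 Mbps


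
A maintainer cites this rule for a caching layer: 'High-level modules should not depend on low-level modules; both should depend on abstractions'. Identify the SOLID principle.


This describes the Dependency Inversion Principle (DIP)

Dependency Inversion Principle (DIP)


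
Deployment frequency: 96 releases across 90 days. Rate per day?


Formula: deployments per day = releases / days
= 96 / 90
= 1.067 deploys/day
(equivalently, 7.47 deploys/week)

1.067 deploys/day


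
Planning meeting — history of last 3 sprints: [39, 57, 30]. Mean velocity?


Formula: Avg velocity = Total points / Number of sprints
Points: [39, 57, 30]
Sum = 39 + 57 + 30 = 126
Avg velocity = 126 / 3 = 42.0 points/sprint

42.0 points/sprint


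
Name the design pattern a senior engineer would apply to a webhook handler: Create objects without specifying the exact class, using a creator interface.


This matches the Factory Method pattern

Factory Method


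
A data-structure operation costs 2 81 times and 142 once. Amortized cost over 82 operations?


Formula: Amortized cost = Total cost / Operations
Total cost = (81 * 2) + (1 * 142)
Total cost = 162 + 142 = 304
Amortized = 304 / 82 = 3.7073

3.7073


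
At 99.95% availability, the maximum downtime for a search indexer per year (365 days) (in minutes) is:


Formula: allowed downtime = period * (100 - SLA) / 100
Period (year (365 days)) = 525600 minutes
Unavailability fraction = (100 - 99.95) / 100
Allowed downtime = 525600 * (100 - 99.95) / 100
Allowed downtime = 262.8 minutes

262.8 minutes


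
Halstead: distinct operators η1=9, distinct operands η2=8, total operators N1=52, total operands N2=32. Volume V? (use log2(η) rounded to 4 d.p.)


Formula: V = N * log2(η), where N = N1 + N2 and η = η1 + η2
η = 9 + 8 = 17
N = 52 + 32 = 84
log2(17) ≈ 4.0875
V = 84 * 4.0875 = 343.35

343.35


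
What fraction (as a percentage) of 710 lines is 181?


Coverage = covered / total * 100
Coverage = 181 / 710 * 100
Coverage = 25.49%

25.49%


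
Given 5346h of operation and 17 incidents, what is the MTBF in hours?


Formula: MTBF = Total operating time / Number of failures
MTBF = 5346 / 17
MTBF = 314.47 hours

314.47 hours


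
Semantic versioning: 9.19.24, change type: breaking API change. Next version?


Current: 9.19.24
Change category: 'breaking API change' → major bump
SemVer rule: major bump → increment MAJOR, reset MINOR and PATCH to 0
New: 10.0.0

10.0.0


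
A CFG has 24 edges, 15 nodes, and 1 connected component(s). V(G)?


Formula: V(G) = E - N + 2P
V(G) = 24 - 15 + 2*1
V(G) = 9 + 2
V(G) = 11

11


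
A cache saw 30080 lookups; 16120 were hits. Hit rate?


Formula: hit rate = hits / (hits + misses) * 100
hit rate = 16120 / (16120 + 13960) * 100
hit rate = 16120 / 30080 * 100
hit rate = 53.59%

53.59%


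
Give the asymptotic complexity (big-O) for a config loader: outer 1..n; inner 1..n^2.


Reasoning: n times n^2
Complexity: O(n^3)

O(n^3)


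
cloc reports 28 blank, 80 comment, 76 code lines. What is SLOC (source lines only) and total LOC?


Total LOC = blank + comment + code
Total LOC = 28 + 80 + 76 = 184
SLOC (source only) = code = 76

Total LOC: 184, SLOC: 76


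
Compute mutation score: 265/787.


Mutation score = killed / total * 100
Mutation score = 265 / 787 * 100
Mutation score = 33.67%

33.67%


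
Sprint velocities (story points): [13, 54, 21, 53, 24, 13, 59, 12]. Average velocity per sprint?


Formula: Avg velocity = Total points / Number of sprints
Points: [13, 54, 21, 53, 24, 13, 59, 12]
Sum = 13 + 54 + 21 + 53 + 24 + 13 + 59 + 12 = 249
Avg velocity = 249 / 8 = 31.13 points/sprint

31.13 points/sprint


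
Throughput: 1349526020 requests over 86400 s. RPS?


Formula: throughput = requests / seconds
throughput = 1349526020 / 86400
throughput = 15619.51 requests/second

15619.51 requests/second


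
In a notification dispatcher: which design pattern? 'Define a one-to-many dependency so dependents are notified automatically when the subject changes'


This matches the Observer pattern

Observer


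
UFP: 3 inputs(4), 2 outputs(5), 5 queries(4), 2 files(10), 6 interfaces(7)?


UFP = EI*4 + EO*5 + EQ*4 + ILF*10 + EIF*7
UFP = 3*4 + 2*5 + 5*4 + 2*10 + 6*7
UFP = 12 + 10 + 20 + 20 + 42
UFP = 104

104


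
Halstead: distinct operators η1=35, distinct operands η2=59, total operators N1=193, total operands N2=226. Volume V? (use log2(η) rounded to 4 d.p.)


Formula: V = N * log2(η), where N = N1 + N2 and η = η1 + η2
η = 35 + 59 = 94
N = 193 + 226 = 419
log2(94) ≈ 6.5546
V = 419 * 6.5546 = 2746.38

2746.38


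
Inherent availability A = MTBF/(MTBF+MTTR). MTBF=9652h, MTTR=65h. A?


Availability = MTBF / (MTBF + MTTR)
Availability = 9652 / (9652 + 65)
Availability = 9652 / 9717
Availability = 99.3311%

99.3311%


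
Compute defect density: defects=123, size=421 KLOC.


Defect density = defects / KLOC
Defect density = 123 / 421
Defect density = 0.292 defects/KLOC

0.292 defects/KLOC


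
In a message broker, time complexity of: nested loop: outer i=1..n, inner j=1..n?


Reasoning: n iterations times n iterations
Complexity: O(n^2)

O(n^2)


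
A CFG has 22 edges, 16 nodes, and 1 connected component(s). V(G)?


Formula: V(G) = E - N + 2P
V(G) = 22 - 16 + 2*1
V(G) = 6 + 2
V(G) = 8

8


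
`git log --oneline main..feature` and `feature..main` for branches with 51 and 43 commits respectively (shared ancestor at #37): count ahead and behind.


Common ancestor: commit #37
feature commits after divergence: 51 - 37 = 14
main commits after divergence: 43 - 37 = 6
feature is 14 commits ahead of main
main is 6 commits ahead of feature

feature ahead: 14, main ahead: 6


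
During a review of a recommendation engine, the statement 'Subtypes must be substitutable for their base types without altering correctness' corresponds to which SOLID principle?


This describes the Liskov Substitution Principle (LSP)

Liskov Substitution Principle (LSP)


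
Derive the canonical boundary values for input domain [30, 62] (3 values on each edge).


Range: [30, 62]
Boundaries: just below min, min, min+1, max-1, max, just above max
Values: [29, 30, 31, 61, 62, 63]

[29, 30, 31, 61, 62, 63]


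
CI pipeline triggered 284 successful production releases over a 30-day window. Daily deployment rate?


Formula: deployments per day = releases / days
= 284 / 30
= 9.467 deploys/day
(equivalently, 66.27 deploys/week)

9.467 deploys/day


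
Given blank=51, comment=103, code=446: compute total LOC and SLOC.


Total LOC = blank + comment + code
Total LOC = 51 + 103 + 446 = 600
SLOC (source only) = code = 446

Total LOC: 600, SLOC: 446


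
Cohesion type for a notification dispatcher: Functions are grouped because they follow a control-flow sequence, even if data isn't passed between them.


Reasoning: Grouped by order of execution within a routine, not by data flow
Type: Procedural cohesion

Procedural cohesion


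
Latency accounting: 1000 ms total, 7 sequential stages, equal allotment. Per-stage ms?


Formula: per_stage = total_budget / stages
per_stage = 1000 / 7
per_stage = 142.86 ms

142.86 ms


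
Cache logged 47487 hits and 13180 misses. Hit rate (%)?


Formula: hit rate = hits / (hits + misses) * 100
hit rate = 47487 / (47487 + 13180) * 100
hit rate = 47487 / 60667 * 100
hit rate = 78.27%

78.27%


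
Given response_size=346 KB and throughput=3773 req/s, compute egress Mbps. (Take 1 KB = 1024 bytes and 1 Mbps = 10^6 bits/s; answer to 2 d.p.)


Formula: Mbps = payload_bytes * RPS * 8 / 1e6
Payload per request = 346 KB = 346 * 1024 = 354304 bytes
Total bytes/sec = 354304 * 3773 = 1336788992
Total bits/sec = 1336788992 * 8 = 10694311936
Mbps = 10694311936 / 1e6 = 10694.31

10694.31 Mbps


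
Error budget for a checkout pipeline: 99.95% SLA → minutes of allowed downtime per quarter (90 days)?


Formula: allowed downtime = period * (100 - SLA) / 100
Period (quarter (90 days)) = 129600 minutes
Unavailability fraction = (100 - 99.95) / 100
Allowed downtime = 129600 * (100 - 99.95) / 100
Allowed downtime = 64.8 minutes

64.8 minutes


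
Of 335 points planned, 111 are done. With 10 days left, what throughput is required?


Formula: Required rate = Remaining points / Days left
Remaining = 335 - 111 = 224 points
Required rate = 224 / 10 = 22.4 points/day

22.4 points/day


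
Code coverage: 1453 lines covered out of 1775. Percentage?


Coverage = covered / total * 100
Coverage = 1453 / 1775 * 100
Coverage = 81.86%

81.86%


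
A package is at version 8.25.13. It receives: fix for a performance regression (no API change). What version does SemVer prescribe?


Current: 8.25.13
Change category: 'fix for a performance regression (no API change)' → patch bump
SemVer rule: patch bump → increment PATCH (MAJOR and MINOR unchanged)
New: 8.25.14

8.25.14
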